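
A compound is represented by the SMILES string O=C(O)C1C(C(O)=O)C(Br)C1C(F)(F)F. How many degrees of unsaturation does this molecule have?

3

Degree of unsaturation = (number of rings) + (number of π bonds).
Ring closures in the SMILES: 1.
π bonds: 2 double bonds (each 1 DoU) → 2 DoU from unsaturation.
Total DoU = 1 + 2 = 3.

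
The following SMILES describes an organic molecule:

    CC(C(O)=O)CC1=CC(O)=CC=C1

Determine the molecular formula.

C10H12O3

Walk through each heavy atom and fill implicit hydrogens from standard valence (C 4, N 3, O 2, S 2, halogen 1):
  atom 1: C, bond orders sum to 1 (valence 4) → 3 H
  atom 2: C, bond orders sum to 3 (valence 4) → 1 H
  atom 3: C, bond orders sum to 4 (valence 4) → 0 H
  atom 4: O, bond orders sum to 1 (valence 2) → 1 H
  atom 5: O, bond orders sum to 2 (valence 2) → 0 H
  atom 6: C, bond orders sum to 2 (valence 4) → 2 H
  atom 7: C, bond orders sum to 4 (valence 4) → 0 H
  atom 8: C, bond orders sum to 3 (valence 4) → 1 H
  atom 9: C, bond orders sum to 4 (valence 4) → 0 H
  atom 10: O, bond orders sum to 1 (valence 2) → 1 H
  atom 11: C, bond orders sum to 3 (valence 4) → 1 H
  atom 12: C, bond orders sum to 3 (valence 4) → 1 H
  atom 13: C, bond orders sum to 3 (valence 4) → 1 H
Totals → C:10, H:12, O:3.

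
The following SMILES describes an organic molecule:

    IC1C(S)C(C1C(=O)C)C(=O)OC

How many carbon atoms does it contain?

8

Count every carbon token in the SMILES (each C, including those in ring-closure positions and inside branches).
Carbon count: 8.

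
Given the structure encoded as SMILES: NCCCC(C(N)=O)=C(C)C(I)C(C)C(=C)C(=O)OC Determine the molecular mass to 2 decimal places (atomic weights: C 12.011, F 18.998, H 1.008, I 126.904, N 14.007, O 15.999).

394.25 g/mol

First, the molecular formula is C14H23IN2O3 (counting implicit H from valence).
  C: 14 × 12.011 = 168.154
  H: 23 × 1.008 = 23.184
  I: 1 × 126.904 = 126.904
  N: 2 × 14.007 = 28.014
  O: 3 × 15.999 = 47.997
Sum: 14×12.011 + 23×1.008 + 1×126.904 + 2×14.007 + 3×15.999 = 394.253 → 394.25 g/mol.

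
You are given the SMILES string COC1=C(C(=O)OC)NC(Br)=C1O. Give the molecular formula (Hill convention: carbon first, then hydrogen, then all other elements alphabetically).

Walk through each heavy atom and fill implicit hydrogens from standard valence (C 4, N 3, O 2, S 2, halogen 1):
  atom 1: C, bond orders sum to 1 (valence 4) → 3 H
  atom 2: O, bond orders sum to 2 (valence 2) → 0 H
  atom 3: C, bond orders sum to 4 (valence 4) → 0 H
  atom 4: C, bond orders sum to 4 (valence 4) → 0 H
  atom 5: C, bond orders sum to 4 (valence 4) → 0 H
  atom 6: O, bond orders sum to 2 (valence 2) → 0 H
  atom 7: O, bond orders sum to 2 (valence 2) → 0 H
  atom 8: C, bond orders sum to 1 (valence 4) → 3 H
  atom 9: N, bond orders sum to 2 (valence 3) → 1 H
  atom 10: C, bond orders sum to 4 (valence 4) → 0 H
  atom 11: Br (halogen, monovalent) → 0 H
  atom 12: C, bond orders sum to 4 (valence 4) → 0 H
  atom 13: O, bond orders sum to 1 (valence 2) → 1 H
Totals → C:7, H:8, Br:1, N:1, O:4.

C7H8BrNO4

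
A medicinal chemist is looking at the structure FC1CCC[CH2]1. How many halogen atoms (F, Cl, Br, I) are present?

Halogen atoms appear at heavy-atom position 1 (1×F).
Halogen count: 1.

1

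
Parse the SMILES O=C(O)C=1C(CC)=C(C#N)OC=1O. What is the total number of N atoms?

1

Scan the SMILES for N atoms (remember two-letter symbols like Cl and Br are single atoms).
Nitrogen count: 1.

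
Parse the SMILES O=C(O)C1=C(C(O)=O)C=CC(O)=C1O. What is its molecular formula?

Walk through each heavy atom and fill implicit hydrogens from standard valence (C 4, N 3, O 2, S 2, halogen 1):
  atom 1: O, bond orders sum to 2 (valence 2) → 0 H
  atom 2: C, bond orders sum to 4 (valence 4) → 0 H
  atom 3: O, bond orders sum to 1 (valence 2) → 1 H
  atom 4: C, bond orders sum to 4 (valence 4) → 0 H
  atom 5: C, bond orders sum to 4 (valence 4) → 0 H
  atom 6: C, bond orders sum to 4 (valence 4) → 0 H
  atom 7: O, bond orders sum to 1 (valence 2) → 1 H
  atom 8: O, bond orders sum to 2 (valence 2) → 0 H
  atom 9: C, bond orders sum to 3 (valence 4) → 1 H
  atom 10: C, bond orders sum to 3 (valence 4) → 1 H
  atom 11: C, bond orders sum to 4 (valence 4) → 0 H
  atom 12: O, bond orders sum to 1 (valence 2) → 1 H
  atom 13: C, bond orders sum to 4 (valence 4) → 0 H
  atom 14: O, bond orders sum to 1 (valence 2) → 1 H
Totals → C:8, H:6, O:6.
In Hill order: C8H6O6.

C8H6O6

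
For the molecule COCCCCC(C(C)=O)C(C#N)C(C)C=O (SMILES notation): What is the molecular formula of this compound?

C13H21NO3

Walk through each heavy atom and fill implicit hydrogens from standard valence (C 4, N 3, O 2, S 2, halogen 1):
  atom 1: C, bond orders sum to 1 (valence 4) → 3 H
  atom 2: O, bond orders sum to 2 (valence 2) → 0 H
  atom 3: C, bond orders sum to 2 (valence 4) → 2 H
  atom 4: C, bond orders sum to 2 (valence 4) → 2 H
  atom 5: C, bond orders sum to 2 (valence 4) → 2 H
  atom 6: C, bond orders sum to 2 (valence 4) → 2 H
  atom 7: C, bond orders sum to 3 (valence 4) → 1 H
  atom 8: C, bond orders sum to 4 (valence 4) → 0 H
  atom 9: C, bond orders sum to 1 (valence 4) → 3 H
  atom 10: O, bond orders sum to 2 (valence 2) → 0 H
  atom 11: C, bond orders sum to 3 (valence 4) → 1 H
  atom 12: C, bond orders sum to 4 (valence 4) → 0 H
  atom 13: N, bond orders sum to 3 (valence 3) → 0 H
  atom 14: C, bond orders sum to 3 (valence 4) → 1 H
  atom 15: C, bond orders sum to 1 (valence 4) → 3 H
  atom 16: C, bond orders sum to 3 (valence 4) → 1 H
  atom 17: O, bond orders sum to 2 (valence 2) → 0 H
Totals → C:13, H:21, N:1, O:3.
In Hill order: C13H21NO3.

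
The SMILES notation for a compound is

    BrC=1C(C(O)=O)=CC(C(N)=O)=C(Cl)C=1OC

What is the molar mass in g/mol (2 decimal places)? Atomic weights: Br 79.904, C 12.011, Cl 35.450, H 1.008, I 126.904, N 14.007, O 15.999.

First, the molecular formula is C9H7BrClNO4 (counting implicit H from valence).
  Br: 1 × 79.904 = 79.904
  C: 9 × 12.011 = 108.099
  Cl: 1 × 35.450 = 35.450
  H: 7 × 1.008 = 7.056
  N: 1 × 14.007 = 14.007
  O: 4 × 15.999 = 63.996
Sum: 1×79.904 + 9×12.011 + 1×35.450 + 7×1.008 + 1×14.007 + 4×15.999 = 308.512 → 308.51 g/mol.

308.51 g/mol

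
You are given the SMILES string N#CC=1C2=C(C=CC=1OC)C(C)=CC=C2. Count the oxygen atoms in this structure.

Scan the SMILES for O atoms (remember two-letter symbols like Cl and Br are single atoms).
Oxygen count: 1.

1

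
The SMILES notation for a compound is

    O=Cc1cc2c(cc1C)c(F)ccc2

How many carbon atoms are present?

Count every carbon token in the SMILES (each C, including those in ring-closure positions and inside branches).
Carbon count: 12.

12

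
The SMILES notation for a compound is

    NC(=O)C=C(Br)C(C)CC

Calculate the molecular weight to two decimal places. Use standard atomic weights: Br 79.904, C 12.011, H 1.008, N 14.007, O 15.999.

206.08 g/mol

First, the molecular formula is C7H12BrNO (counting implicit H from valence).
  Br: 1 × 79.904 = 79.904
  C: 7 × 12.011 = 84.077
  H: 12 × 1.008 = 12.096
  N: 1 × 14.007 = 14.007
  O: 1 × 15.999 = 15.999
Sum: 1×79.904 + 7×12.011 + 12×1.008 + 1×14.007 + 1×15.999 = 206.083 → 206.08 g/mol.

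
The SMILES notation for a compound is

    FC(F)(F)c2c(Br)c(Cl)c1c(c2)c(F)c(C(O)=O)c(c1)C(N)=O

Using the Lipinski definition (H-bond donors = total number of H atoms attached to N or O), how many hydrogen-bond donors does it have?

Donors: find every N or O and count the H atoms it carries.
  atom 17 (O): bond orders sum to 1 → 1 H
  atom 18 (O): bond orders sum to 2 → 0 H
  atom 22 (N): bond orders sum to 1 → 2 H
  atom 23 (O): bond orders sum to 2 → 0 H
Lipinski HBD = 3.

3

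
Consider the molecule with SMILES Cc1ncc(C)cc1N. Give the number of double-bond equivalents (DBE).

4

Molecular formula: C7H10N2.
DoU = (2C + 2 + N − H − X) / 2, where X is the halogen count and O/S are ignored.
    = (2·7 + 2 + 2 − 10 − 0) / 2 = 8 / 2 = 4.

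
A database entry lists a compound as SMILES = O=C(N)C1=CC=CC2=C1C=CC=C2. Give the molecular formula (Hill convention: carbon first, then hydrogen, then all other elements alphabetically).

C11H9NO

Walk through each heavy atom and fill implicit hydrogens from standard valence (C 4, N 3, O 2, S 2, halogen 1):
  atom 1: O, bond orders sum to 2 (valence 2) → 0 H
  atom 2: C, bond orders sum to 4 (valence 4) → 0 H
  atom 3: N, bond orders sum to 1 (valence 3) → 2 H
  atom 4: C, bond orders sum to 4 (valence 4) → 0 H
  atom 5: C, bond orders sum to 3 (valence 4) → 1 H
  atom 6: C, bond orders sum to 3 (valence 4) → 1 H
  atom 7: C, bond orders sum to 3 (valence 4) → 1 H
  atom 8: C, bond orders sum to 4 (valence 4) → 0 H
  atom 9: C, bond orders sum to 4 (valence 4) → 0 H
  atom 10: C, bond orders sum to 3 (valence 4) → 1 H
  atom 11: C, bond orders sum to 3 (valence 4) → 1 H
  atom 12: C, bond orders sum to 3 (valence 4) → 1 H
  atom 13: C, bond orders sum to 3 (valence 4) → 1 H
Totals → C:11, H:9, N:1, O:1.
In Hill order: C11H9NO.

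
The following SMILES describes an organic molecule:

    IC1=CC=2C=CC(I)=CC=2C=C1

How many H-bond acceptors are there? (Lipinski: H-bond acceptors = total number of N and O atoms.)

N atoms: 0; O atoms: 0.
Lipinski HBA = 0 + 0 = 0.

0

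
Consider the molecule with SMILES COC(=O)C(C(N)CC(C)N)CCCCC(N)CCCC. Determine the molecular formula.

Walk through each heavy atom and fill implicit hydrogens from standard valence (C 4, N 3, O 2, S 2, halogen 1):
  atom 1: C, bond orders sum to 1 (valence 4) → 3 H
  atom 2: O, bond orders sum to 2 (valence 2) → 0 H
  atom 3: C, bond orders sum to 4 (valence 4) → 0 H
  atom 4: O, bond orders sum to 2 (valence 2) → 0 H
  atom 5: C, bond orders sum to 3 (valence 4) → 1 H
  atom 6: C, bond orders sum to 3 (valence 4) → 1 H
  atom 7: N, bond orders sum to 1 (valence 3) → 2 H
  atom 8: C, bond orders sum to 2 (valence 4) → 2 H
  atom 9: C, bond orders sum to 3 (valence 4) → 1 H
  atom 10: C, bond orders sum to 1 (valence 4) → 3 H
  atom 11: N, bond orders sum to 1 (valence 3) → 2 H
  atom 12: C, bond orders sum to 2 (valence 4) → 2 H
  atom 13: C, bond orders sum to 2 (valence 4) → 2 H
  atom 14: C, bond orders sum to 2 (valence 4) → 2 H
  atom 15: C, bond orders sum to 2 (valence 4) → 2 H
  atom 16: C, bond orders sum to 3 (valence 4) → 1 H
  atom 17: N, bond orders sum to 1 (valence 3) → 2 H
  atom 18: C, bond orders sum to 2 (valence 4) → 2 H
  atom 19: C, bond orders sum to 2 (valence 4) → 2 H
  atom 20: C, bond orders sum to 2 (valence 4) → 2 H
  atom 21: C, bond orders sum to 1 (valence 4) → 3 H
Totals → C:16, H:35, N:3, O:2.
In Hill order: C16H35N3O2.

C16H35N3O2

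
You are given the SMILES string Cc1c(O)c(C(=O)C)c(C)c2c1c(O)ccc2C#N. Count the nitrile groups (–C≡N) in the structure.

The nitrile motif appears at heavy-atom position 18 in the SMILES.
Other groups present: 2 hydroxyl, 1 ketone.
Nitrile count: 1.

1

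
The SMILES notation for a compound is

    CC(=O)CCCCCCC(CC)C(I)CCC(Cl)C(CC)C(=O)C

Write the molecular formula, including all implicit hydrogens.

C20H36ClIO2

Walk through each heavy atom and fill implicit hydrogens from standard valence (C 4, N 3, O 2, S 2, halogen 1):
  atom 1: C, bond orders sum to 1 (valence 4) → 3 H
  atom 2: C, bond orders sum to 4 (valence 4) → 0 H
  atom 3: O, bond orders sum to 2 (valence 2) → 0 H
  atom 4: C, bond orders sum to 2 (valence 4) → 2 H
  atom 5: C, bond orders sum to 2 (valence 4) → 2 H
  atom 6: C, bond orders sum to 2 (valence 4) → 2 H
  atom 7: C, bond orders sum to 2 (valence 4) → 2 H
  atom 8: C, bond orders sum to 2 (valence 4) → 2 H
  atom 9: C, bond orders sum to 2 (valence 4) → 2 H
  atom 10: C, bond orders sum to 3 (valence 4) → 1 H
  atom 11: C, bond orders sum to 2 (valence 4) → 2 H
  atom 12: C, bond orders sum to 1 (valence 4) → 3 H
  atom 13: C, bond orders sum to 3 (valence 4) → 1 H
  atom 14: I (halogen, monovalent) → 0 H
  atom 15: C, bond orders sum to 2 (valence 4) → 2 H
  atom 16: C, bond orders sum to 2 (valence 4) → 2 H
  atom 17: C, bond orders sum to 3 (valence 4) → 1 H
  atom 18: Cl (halogen, monovalent) → 0 H
  atom 19: C, bond orders sum to 3 (valence 4) → 1 H
  atom 20: C, bond orders sum to 2 (valence 4) → 2 H
  atom 21: C, bond orders sum to 1 (valence 4) → 3 H
  atom 22: C, bond orders sum to 4 (valence 4) → 0 H
  atom 23: O, bond orders sum to 2 (valence 2) → 0 H
  atom 24: C, bond orders sum to 1 (valence 4) → 3 H
Totals → C:20, H:36, Cl:1, I:1, O:2.
In Hill order: C20H36ClIO2.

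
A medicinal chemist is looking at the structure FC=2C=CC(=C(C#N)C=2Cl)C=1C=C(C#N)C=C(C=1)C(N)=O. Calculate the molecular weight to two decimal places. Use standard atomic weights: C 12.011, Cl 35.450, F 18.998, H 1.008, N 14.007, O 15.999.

First, the molecular formula is C15H7ClFN3O (counting implicit H from valence).
  C: 15 × 12.011 = 180.165
  Cl: 1 × 35.450 = 35.450
  F: 1 × 18.998 = 18.998
  H: 7 × 1.008 = 7.056
  N: 3 × 14.007 = 42.021
  O: 1 × 15.999 = 15.999
Sum: 15×12.011 + 1×35.450 + 1×18.998 + 7×1.008 + 3×14.007 + 1×15.999 = 299.689 → 299.69 g/mol.

299.69 g/mol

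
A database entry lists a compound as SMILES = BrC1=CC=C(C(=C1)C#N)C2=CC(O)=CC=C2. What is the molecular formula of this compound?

Walk through each heavy atom and fill implicit hydrogens from standard valence (C 4, N 3, O 2, S 2, halogen 1):
  atom 1: Br (halogen, monovalent) → 0 H
  atom 2: C, bond orders sum to 4 (valence 4) → 0 H
  atom 3: C, bond orders sum to 3 (valence 4) → 1 H
  atom 4: C, bond orders sum to 3 (valence 4) → 1 H
  atom 5: C, bond orders sum to 4 (valence 4) → 0 H
  atom 6: C, bond orders sum to 4 (valence 4) → 0 H
  atom 7: C, bond orders sum to 3 (valence 4) → 1 H
  atom 8: C, bond orders sum to 4 (valence 4) → 0 H
  atom 9: N, bond orders sum to 3 (valence 3) → 0 H
  atom 10: C, bond orders sum to 4 (valence 4) → 0 H
  atom 11: C, bond orders sum to 3 (valence 4) → 1 H
  atom 12: C, bond orders sum to 4 (valence 4) → 0 H
  atom 13: O, bond orders sum to 1 (valence 2) → 1 H
  atom 14: C, bond orders sum to 3 (valence 4) → 1 H
  atom 15: C, bond orders sum to 3 (valence 4) → 1 H
  atom 16: C, bond orders sum to 3 (valence 4) → 1 H
Totals → C:13, H:8, Br:1, N:1, O:1.
In Hill order: C13H8BrNO.

C13H8BrNO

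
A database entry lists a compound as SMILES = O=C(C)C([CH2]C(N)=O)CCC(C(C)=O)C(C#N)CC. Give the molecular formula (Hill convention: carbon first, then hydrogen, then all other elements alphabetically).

C14H22N2O3

Walk through each heavy atom and fill implicit hydrogens from standard valence (C 4, N 3, O 2, S 2, halogen 1):
  atom 1: O, bond orders sum to 2 (valence 2) → 0 H
  atom 2: C, bond orders sum to 4 (valence 4) → 0 H
  atom 3: C, bond orders sum to 1 (valence 4) → 3 H
  atom 4: C, bond orders sum to 3 (valence 4) → 1 H
  atom 5: C with explicit H count 2
  atom 6: C, bond orders sum to 4 (valence 4) → 0 H
  atom 7: N, bond orders sum to 1 (valence 3) → 2 H
  atom 8: O, bond orders sum to 2 (valence 2) → 0 H
  atom 9: C, bond orders sum to 2 (valence 4) → 2 H
  atom 10: C, bond orders sum to 2 (valence 4) → 2 H
  atom 11: C, bond orders sum to 3 (valence 4) → 1 H
  atom 12: C, bond orders sum to 4 (valence 4) → 0 H
  atom 13: C, bond orders sum to 1 (valence 4) → 3 H
  atom 14: O, bond orders sum to 2 (valence 2) → 0 H
  atom 15: C, bond orders sum to 3 (valence 4) → 1 H
  atom 16: C, bond orders sum to 4 (valence 4) → 0 H
  atom 17: N, bond orders sum to 3 (valence 3) → 0 H
  atom 18: C, bond orders sum to 2 (valence 4) → 2 H
  atom 19: C, bond orders sum to 1 (valence 4) → 3 H
Totals → C:14, H:22, N:2, O:3.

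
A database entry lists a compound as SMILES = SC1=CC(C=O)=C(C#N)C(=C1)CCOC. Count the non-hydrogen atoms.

Every atom symbol written in the SMILES (organic subset) is one heavy atom; implicit H are not written.
Heavy atoms by element → C:11, N:1, O:2, S:1.
Total: 15.

15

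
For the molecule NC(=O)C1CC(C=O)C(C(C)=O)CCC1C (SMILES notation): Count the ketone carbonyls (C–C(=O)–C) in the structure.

1

The ketone motif appears at heavy-atom position 10 in the SMILES.
Other groups present: 1 aldehyde, 1 amide.
Ketone count: 1.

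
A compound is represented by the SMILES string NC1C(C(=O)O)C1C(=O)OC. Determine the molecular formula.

Walk through each heavy atom and fill implicit hydrogens from standard valence (C 4, N 3, O 2, S 2, halogen 1):
  atom 1: N, bond orders sum to 1 (valence 3) → 2 H
  atom 2: C, bond orders sum to 3 (valence 4) → 1 H
  atom 3: C, bond orders sum to 3 (valence 4) → 1 H
  atom 4: C, bond orders sum to 4 (valence 4) → 0 H
  atom 5: O, bond orders sum to 2 (valence 2) → 0 H
  atom 6: O, bond orders sum to 1 (valence 2) → 1 H
  atom 7: C, bond orders sum to 3 (valence 4) → 1 H
  atom 8: C, bond orders sum to 4 (valence 4) → 0 H
  atom 9: O, bond orders sum to 2 (valence 2) → 0 H
  atom 10: O, bond orders sum to 2 (valence 2) → 0 H
  atom 11: C, bond orders sum to 1 (valence 4) → 3 H
Totals → C:6, H:9, N:1, O:4.
In Hill order: C6H9NO4.

C6H9NO4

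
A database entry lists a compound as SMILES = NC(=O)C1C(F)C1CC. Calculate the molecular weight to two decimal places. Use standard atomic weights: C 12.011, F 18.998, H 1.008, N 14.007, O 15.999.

First, the molecular formula is C6H10FNO (counting implicit H from valence).
  C: 6 × 12.011 = 72.066
  F: 1 × 18.998 = 18.998
  H: 10 × 1.008 = 10.080
  N: 1 × 14.007 = 14.007
  O: 1 × 15.999 = 15.999
Sum: 6×12.011 + 1×18.998 + 10×1.008 + 1×14.007 + 1×15.999 = 131.150 → 131.15 g/mol.

131.15 g/mol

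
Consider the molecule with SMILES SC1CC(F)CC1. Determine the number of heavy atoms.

Every atom symbol written in the SMILES (organic subset) is one heavy atom; implicit H are not written.
Heavy atoms by element → C:5, F:1, S:1.
Total: 7.

7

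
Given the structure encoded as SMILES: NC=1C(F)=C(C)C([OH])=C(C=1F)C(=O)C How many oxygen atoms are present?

Scan the SMILES for O atoms (remember two-letter symbols like Cl and Br are single atoms).
Oxygen count: 2.

2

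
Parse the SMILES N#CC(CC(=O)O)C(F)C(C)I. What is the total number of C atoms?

7

Count every carbon token in the SMILES (each C, including those in ring-closure positions and inside branches).
Carbon count: 7.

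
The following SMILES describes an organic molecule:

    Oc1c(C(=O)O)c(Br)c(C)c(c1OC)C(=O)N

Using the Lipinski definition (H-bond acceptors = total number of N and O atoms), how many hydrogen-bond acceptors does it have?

6

N atoms: 1; O atoms: 5.
Lipinski HBA = 1 + 5 = 6.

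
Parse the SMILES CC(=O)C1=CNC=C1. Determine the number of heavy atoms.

Every atom symbol written in the SMILES (organic subset) is one heavy atom; implicit H are not written.
Heavy atoms by element → C:6, N:1, O:1.
Total: 8.

8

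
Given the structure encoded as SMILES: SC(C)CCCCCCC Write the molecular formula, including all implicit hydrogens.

Walk through each heavy atom and fill implicit hydrogens from standard valence (C 4, N 3, O 2, S 2, halogen 1):
  atom 1: S, bond orders sum to 1 (valence 2) → 1 H
  atom 2: C, bond orders sum to 3 (valence 4) → 1 H
  atom 3: C, bond orders sum to 1 (valence 4) → 3 H
  atom 4: C, bond orders sum to 2 (valence 4) → 2 H
  atom 5: C, bond orders sum to 2 (valence 4) → 2 H
  atom 6: C, bond orders sum to 2 (valence 4) → 2 H
  atom 7: C, bond orders sum to 2 (valence 4) → 2 H
  atom 8: C, bond orders sum to 2 (valence 4) → 2 H
  atom 9: C, bond orders sum to 2 (valence 4) → 2 H
  atom 10: C, bond orders sum to 1 (valence 4) → 3 H
Totals → C:9, H:20, S:1.
In Hill order: C9H20S.

C9H20S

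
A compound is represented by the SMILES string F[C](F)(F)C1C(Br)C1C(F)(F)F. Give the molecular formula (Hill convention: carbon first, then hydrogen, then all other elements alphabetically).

Walk through each heavy atom and fill implicit hydrogens from standard valence (C 4, N 3, O 2, S 2, halogen 1):
  atom 1: F (halogen, monovalent) → 0 H
  atom 2: C with explicit H count 0
  atom 3: F (halogen, monovalent) → 0 H
  atom 4: F (halogen, monovalent) → 0 H
  atom 5: C, bond orders sum to 3 (valence 4) → 1 H
  atom 6: C, bond orders sum to 3 (valence 4) → 1 H
  atom 7: Br (halogen, monovalent) → 0 H
  atom 8: C, bond orders sum to 3 (valence 4) → 1 H
  atom 9: C, bond orders sum to 4 (valence 4) → 0 H
  atom 10: F (halogen, monovalent) → 0 H
  atom 11: F (halogen, monovalent) → 0 H
  atom 12: F (halogen, monovalent) → 0 H
Totals → C:5, H:3, Br:1, F:6.
In Hill order: C5H3BrF6.

C5H3BrF6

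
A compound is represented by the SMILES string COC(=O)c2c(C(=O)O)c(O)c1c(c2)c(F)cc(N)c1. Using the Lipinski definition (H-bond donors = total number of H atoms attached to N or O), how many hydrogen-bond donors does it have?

Donors: find every N or O and count the H atoms it carries.
  atom 2 (O): bond orders sum to 2 → 0 H
  atom 4 (O): bond orders sum to 2 → 0 H
  atom 8 (O): bond orders sum to 2 → 0 H
  atom 9 (O): bond orders sum to 1 → 1 H
  atom 11 (O): bond orders sum to 1 → 1 H
  atom 19 (N): bond orders sum to 1 → 2 H
Lipinski HBD = 4.

4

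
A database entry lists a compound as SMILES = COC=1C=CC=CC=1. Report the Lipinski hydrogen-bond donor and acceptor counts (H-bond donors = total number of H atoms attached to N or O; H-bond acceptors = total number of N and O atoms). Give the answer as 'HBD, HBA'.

Donors: find every N or O and count the H atoms it carries.
  atom 2 (O): bond orders sum to 2 → 0 H
Lipinski HBD = 0.
Acceptors: N atoms = 0, O atoms = 1 → HBA = 1.

0, 1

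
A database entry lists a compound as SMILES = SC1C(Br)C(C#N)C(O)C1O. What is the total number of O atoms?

Scan the SMILES for O atoms (remember two-letter symbols like Cl and Br are single atoms).
Oxygen count: 2.

2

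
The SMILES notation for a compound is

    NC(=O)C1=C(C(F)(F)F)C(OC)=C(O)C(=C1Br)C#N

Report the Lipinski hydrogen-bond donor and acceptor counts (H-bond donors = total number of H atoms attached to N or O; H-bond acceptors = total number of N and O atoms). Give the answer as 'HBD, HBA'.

Donors: find every N or O and count the H atoms it carries.
  atom 1 (N): bond orders sum to 1 → 2 H
  atom 3 (O): bond orders sum to 2 → 0 H
  atom 11 (O): bond orders sum to 2 → 0 H
  atom 14 (O): bond orders sum to 1 → 1 H
  atom 19 (N): bond orders sum to 3 → 0 H
Lipinski HBD = 3.
Acceptors: N atoms = 2, O atoms = 3 → HBA = 5.

3, 5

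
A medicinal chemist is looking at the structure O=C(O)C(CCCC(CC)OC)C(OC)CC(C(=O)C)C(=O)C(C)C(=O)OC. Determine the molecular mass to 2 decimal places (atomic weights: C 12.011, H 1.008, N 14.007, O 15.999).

First, the molecular formula is C20H34O8 (counting implicit H from valence).
  C: 20 × 12.011 = 240.220
  H: 34 × 1.008 = 34.272
  O: 8 × 15.999 = 127.992
Sum: 20×12.011 + 34×1.008 + 8×15.999 = 402.484 → 402.48 g/mol.

402.48 g/mol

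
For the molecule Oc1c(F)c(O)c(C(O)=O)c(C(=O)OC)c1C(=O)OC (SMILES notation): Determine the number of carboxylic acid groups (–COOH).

1

The carboxylic acid motif appears at heavy-atom position 8 in the SMILES.
Other groups present: 2 ester, 2 hydroxyl.
Carboxylic acid count: 1.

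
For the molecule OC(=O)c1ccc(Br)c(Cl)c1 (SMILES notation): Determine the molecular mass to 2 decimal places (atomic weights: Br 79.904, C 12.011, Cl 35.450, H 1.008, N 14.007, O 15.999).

First, the molecular formula is C7H4BrClO2 (counting implicit H from valence).
  Br: 1 × 79.904 = 79.904
  C: 7 × 12.011 = 84.077
  Cl: 1 × 35.450 = 35.450
  H: 4 × 1.008 = 4.032
  O: 2 × 15.999 = 31.998
Sum: 1×79.904 + 7×12.011 + 1×35.450 + 4×1.008 + 2×15.999 = 235.461 → 235.46 g/mol.

235.46 g/mol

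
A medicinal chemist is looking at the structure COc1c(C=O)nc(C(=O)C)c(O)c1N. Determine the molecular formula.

Walk through each heavy atom and fill implicit hydrogens from standard valence (C 4, N 3, O 2, S 2, halogen 1); for lowercase aromatic atoms, an aromatic c carries 1 H when it has two neighbours and 0 H with three, and aromatic n carries 0 H:
  atom 1: C, bond orders sum to 1 (valence 4) → 3 H
  atom 2: O, bond orders sum to 2 (valence 2) → 0 H
  atom 3: aromatic c, 3 neighbours → 0 H
  atom 4: aromatic c, 3 neighbours → 0 H
  atom 5: C, bond orders sum to 3 (valence 4) → 1 H
  atom 6: O, bond orders sum to 2 (valence 2) → 0 H
  atom 7: aromatic n, 2 neighbours → 0 H
  atom 8: aromatic c, 3 neighbours → 0 H
  atom 9: C, bond orders sum to 4 (valence 4) → 0 H
  atom 10: O, bond orders sum to 2 (valence 2) → 0 H
  atom 11: C, bond orders sum to 1 (valence 4) → 3 H
  atom 12: aromatic c, 3 neighbours → 0 H
  atom 13: O, bond orders sum to 1 (valence 2) → 1 H
  atom 14: aromatic c, 3 neighbours → 0 H
  atom 15: N, bond orders sum to 1 (valence 3) → 2 H
Totals → C:9, H:10, N:2, O:4.

C9H10N2O4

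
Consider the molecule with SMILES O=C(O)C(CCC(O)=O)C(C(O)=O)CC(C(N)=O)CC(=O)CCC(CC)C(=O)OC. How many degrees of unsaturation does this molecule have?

Degree of unsaturation = (number of rings) + (number of π bonds).
Ring closures in the SMILES: 0.
π bonds: 6 double bonds (each 1 DoU) → 6 DoU from unsaturation.
Total DoU = 0 + 6 = 6.

6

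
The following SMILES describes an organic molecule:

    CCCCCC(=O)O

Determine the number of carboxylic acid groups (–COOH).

1

The carboxylic acid motif appears at heavy-atom position 6 in the SMILES.
Carboxylic acid count: 1.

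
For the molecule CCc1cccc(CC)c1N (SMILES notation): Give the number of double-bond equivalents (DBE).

4

Molecular formula: C10H15N.
DoU = (2C + 2 + N − H − X) / 2, where X is the halogen count and O/S are ignored.
    = (2·10 + 2 + 1 − 15 − 0) / 2 = 8 / 2 = 4.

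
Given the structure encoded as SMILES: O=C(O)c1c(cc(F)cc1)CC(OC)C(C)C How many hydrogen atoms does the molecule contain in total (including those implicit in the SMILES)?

Walk through each heavy atom and fill implicit hydrogens from standard valence (C 4, N 3, O 2, S 2, halogen 1); for lowercase aromatic atoms, an aromatic c carries 1 H when it has two neighbours and 0 H with three, and aromatic n carries 0 H:
  atom 1: O, bond orders sum to 2 (valence 2) → 0 H
  atom 2: C, bond orders sum to 4 (valence 4) → 0 H
  atom 3: O, bond orders sum to 1 (valence 2) → 1 H
  atom 4: aromatic c, 3 neighbours → 0 H
  atom 5: aromatic c, 3 neighbours → 0 H
  atom 6: aromatic c, 2 neighbours → 1 H
  atom 7: aromatic c, 3 neighbours → 0 H
  atom 8: F (halogen, monovalent) → 0 H
  atom 9: aromatic c, 2 neighbours → 1 H
  atom 10: aromatic c, 2 neighbours → 1 H
  atom 11: C, bond orders sum to 2 (valence 4) → 2 H
  atom 12: C, bond orders sum to 3 (valence 4) → 1 H
  atom 13: O, bond orders sum to 2 (valence 2) → 0 H
  atom 14: C, bond orders sum to 1 (valence 4) → 3 H
  atom 15: C, bond orders sum to 3 (valence 4) → 1 H
  atom 16: C, bond orders sum to 1 (valence 4) → 3 H
  atom 17: C, bond orders sum to 1 (valence 4) → 3 H
Total hydrogens: 17.

17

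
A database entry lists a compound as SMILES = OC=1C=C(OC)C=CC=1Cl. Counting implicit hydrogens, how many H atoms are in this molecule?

Walk through each heavy atom and fill implicit hydrogens from standard valence (C 4, N 3, O 2, S 2, halogen 1):
  atom 1: O, bond orders sum to 1 (valence 2) → 1 H
  atom 2: C, bond orders sum to 4 (valence 4) → 0 H
  atom 3: C, bond orders sum to 3 (valence 4) → 1 H
  atom 4: C, bond orders sum to 4 (valence 4) → 0 H
  atom 5: O, bond orders sum to 2 (valence 2) → 0 H
  atom 6: C, bond orders sum to 1 (valence 4) → 3 H
  atom 7: C, bond orders sum to 3 (valence 4) → 1 H
  atom 8: C, bond orders sum to 3 (valence 4) → 1 H
  atom 9: C, bond orders sum to 4 (valence 4) → 0 H
  atom 10: Cl (halogen, monovalent) → 0 H
Total hydrogens: 7.

7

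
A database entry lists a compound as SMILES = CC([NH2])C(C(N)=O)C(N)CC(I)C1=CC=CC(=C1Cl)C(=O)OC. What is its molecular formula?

Walk through each heavy atom and fill implicit hydrogens from standard valence (C 4, N 3, O 2, S 2, halogen 1):
  atom 1: C, bond orders sum to 1 (valence 4) → 3 H
  atom 2: C, bond orders sum to 3 (valence 4) → 1 H
  atom 3: N with explicit H count 2
  atom 4: C, bond orders sum to 3 (valence 4) → 1 H
  atom 5: C, bond orders sum to 4 (valence 4) → 0 H
  atom 6: N, bond orders sum to 1 (valence 3) → 2 H
  atom 7: O, bond orders sum to 2 (valence 2) → 0 H
  atom 8: C, bond orders sum to 3 (valence 4) → 1 H
  atom 9: N, bond orders sum to 1 (valence 3) → 2 H
  atom 10: C, bond orders sum to 2 (valence 4) → 2 H
  atom 11: C, bond orders sum to 3 (valence 4) → 1 H
  atom 12: I (halogen, monovalent) → 0 H
  atom 13: C, bond orders sum to 4 (valence 4) → 0 H
  atom 14: C, bond orders sum to 3 (valence 4) → 1 H
  atom 15: C, bond orders sum to 3 (valence 4) → 1 H
  atom 16: C, bond orders sum to 3 (valence 4) → 1 H
  atom 17: C, bond orders sum to 4 (valence 4) → 0 H
  atom 18: C, bond orders sum to 4 (valence 4) → 0 H
  atom 19: Cl (halogen, monovalent) → 0 H
  atom 20: C, bond orders sum to 4 (valence 4) → 0 H
  atom 21: O, bond orders sum to 2 (valence 2) → 0 H
  atom 22: O, bond orders sum to 2 (valence 2) → 0 H
  atom 23: C, bond orders sum to 1 (valence 4) → 3 H
Totals → C:15, H:21, Cl:1, I:1, N:3, O:3.

C15H21ClIN3O3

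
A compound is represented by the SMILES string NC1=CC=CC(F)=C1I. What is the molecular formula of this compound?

C6H5FIN

Walk through each heavy atom and fill implicit hydrogens from standard valence (C 4, N 3, O 2, S 2, halogen 1):
  atom 1: N, bond orders sum to 1 (valence 3) → 2 H
  atom 2: C, bond orders sum to 4 (valence 4) → 0 H
  atom 3: C, bond orders sum to 3 (valence 4) → 1 H
  atom 4: C, bond orders sum to 3 (valence 4) → 1 H
  atom 5: C, bond orders sum to 3 (valence 4) → 1 H
  atom 6: C, bond orders sum to 4 (valence 4) → 0 H
  atom 7: F (halogen, monovalent) → 0 H
  atom 8: C, bond orders sum to 4 (valence 4) → 0 H
  atom 9: I (halogen, monovalent) → 0 H
Totals → C:6, H:5, F:1, I:1, N:1.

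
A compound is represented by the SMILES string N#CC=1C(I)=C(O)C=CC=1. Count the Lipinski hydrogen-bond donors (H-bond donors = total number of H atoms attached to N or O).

1

Donors: find every N or O and count the H atoms it carries.
  atom 1 (N): bond orders sum to 3 → 0 H
  atom 7 (O): bond orders sum to 1 → 1 H
Lipinski HBD = 1.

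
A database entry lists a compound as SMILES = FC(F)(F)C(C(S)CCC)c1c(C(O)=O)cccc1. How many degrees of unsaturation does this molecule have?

5

Molecular formula: C13H15F3O2S.
DoU = (2C + 2 + N − H − X) / 2, where X is the halogen count and O/S are ignored.
    = (2·13 + 2 + 0 − 15 − 3) / 2 = 10 / 2 = 5.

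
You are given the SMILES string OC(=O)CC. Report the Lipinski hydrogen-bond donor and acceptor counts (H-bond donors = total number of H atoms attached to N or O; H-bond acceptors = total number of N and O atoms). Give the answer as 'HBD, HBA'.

Donors: find every N or O and count the H atoms it carries.
  atom 1 (O): bond orders sum to 1 → 1 H
  atom 3 (O): bond orders sum to 2 → 0 H
Lipinski HBD = 1.
Acceptors: N atoms = 0, O atoms = 2 → HBA = 2.

1, 2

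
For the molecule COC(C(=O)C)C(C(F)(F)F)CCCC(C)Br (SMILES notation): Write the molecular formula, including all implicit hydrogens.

C11H18BrF3O2

Walk through each heavy atom and fill implicit hydrogens from standard valence (C 4, N 3, O 2, S 2, halogen 1):
  atom 1: C, bond orders sum to 1 (valence 4) → 3 H
  atom 2: O, bond orders sum to 2 (valence 2) → 0 H
  atom 3: C, bond orders sum to 3 (valence 4) → 1 H
  atom 4: C, bond orders sum to 4 (valence 4) → 0 H
  atom 5: O, bond orders sum to 2 (valence 2) → 0 H
  atom 6: C, bond orders sum to 1 (valence 4) → 3 H
  atom 7: C, bond orders sum to 3 (valence 4) → 1 H
  atom 8: C, bond orders sum to 4 (valence 4) → 0 H
  atom 9: F (halogen, monovalent) → 0 H
  atom 10: F (halogen, monovalent) → 0 H
  atom 11: F (halogen, monovalent) → 0 H
  atom 12: C, bond orders sum to 2 (valence 4) → 2 H
  atom 13: C, bond orders sum to 2 (valence 4) → 2 H
  atom 14: C, bond orders sum to 2 (valence 4) → 2 H
  atom 15: C, bond orders sum to 3 (valence 4) → 1 H
  atom 16: C, bond orders sum to 1 (valence 4) → 3 H
  atom 17: Br (halogen, monovalent) → 0 H
Totals → C:11, H:18, Br:1, F:3, O:2.
In Hill order: C11H18BrF3O2.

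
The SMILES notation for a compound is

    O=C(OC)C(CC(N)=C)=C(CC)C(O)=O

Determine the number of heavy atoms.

Every atom symbol written in the SMILES (organic subset) is one heavy atom; implicit H are not written.
Heavy atoms by element → C:10, N:1, O:4.
Total: 15.

15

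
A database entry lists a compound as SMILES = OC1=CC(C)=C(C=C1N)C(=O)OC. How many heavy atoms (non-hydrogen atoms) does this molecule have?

Every atom symbol written in the SMILES (organic subset) is one heavy atom; implicit H are not written.
Heavy atoms by element → C:9, N:1, O:3.
Total: 13.

13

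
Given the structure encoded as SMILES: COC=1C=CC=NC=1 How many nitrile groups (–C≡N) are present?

0

Scan the SMILES for the nitrile motif — none present.
Groups that are present: 1 ether.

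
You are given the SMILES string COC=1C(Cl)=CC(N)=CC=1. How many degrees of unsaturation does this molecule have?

Molecular formula: C7H8ClNO.
DoU = (2C + 2 + N − H − X) / 2, where X is the halogen count and O/S are ignored.
    = (2·7 + 2 + 1 − 8 − 1) / 2 = 8 / 2 = 4.

4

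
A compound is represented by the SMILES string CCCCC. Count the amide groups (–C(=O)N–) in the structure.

0

Scan the SMILES for the amide motif — none present.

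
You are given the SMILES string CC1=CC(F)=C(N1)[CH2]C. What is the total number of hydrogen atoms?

10

Walk through each heavy atom and fill implicit hydrogens from standard valence (C 4, N 3, O 2, S 2, halogen 1):
  atom 1: C, bond orders sum to 1 (valence 4) → 3 H
  atom 2: C, bond orders sum to 4 (valence 4) → 0 H
  atom 3: C, bond orders sum to 3 (valence 4) → 1 H
  atom 4: C, bond orders sum to 4 (valence 4) → 0 H
  atom 5: F (halogen, monovalent) → 0 H
  atom 6: C, bond orders sum to 4 (valence 4) → 0 H
  atom 7: N, bond orders sum to 2 (valence 3) → 1 H
  atom 8: C with explicit H count 2
  atom 9: C, bond orders sum to 1 (valence 4) → 3 H
Total hydrogens: 10.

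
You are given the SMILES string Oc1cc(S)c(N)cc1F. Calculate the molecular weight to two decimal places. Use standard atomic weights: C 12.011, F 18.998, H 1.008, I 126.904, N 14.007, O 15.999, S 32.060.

First, the molecular formula is C6H6FNOS (counting implicit H from valence).
  C: 6 × 12.011 = 72.066
  F: 1 × 18.998 = 18.998
  H: 6 × 1.008 = 6.048
  N: 1 × 14.007 = 14.007
  O: 1 × 15.999 = 15.999
  S: 1 × 32.060 = 32.060
Sum: 6×12.011 + 1×18.998 + 6×1.008 + 1×14.007 + 1×15.999 + 1×32.060 = 159.178 → 159.18 g/mol.

159.18 g/mol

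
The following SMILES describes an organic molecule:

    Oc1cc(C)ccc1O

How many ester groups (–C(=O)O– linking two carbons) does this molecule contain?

0

Scan the SMILES for the ester motif — none present.
Groups that are present: 2 hydroxyl.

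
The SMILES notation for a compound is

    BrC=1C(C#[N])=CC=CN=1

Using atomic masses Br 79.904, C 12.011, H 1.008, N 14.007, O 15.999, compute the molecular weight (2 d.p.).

First, the molecular formula is C6H3BrN2 (counting implicit H from valence).
  Br: 1 × 79.904 = 79.904
  C: 6 × 12.011 = 72.066
  H: 3 × 1.008 = 3.024
  N: 2 × 14.007 = 28.014
Sum: 1×79.904 + 6×12.011 + 3×1.008 + 2×14.007 = 183.008 → 183.01 g/mol.

183.01 g/mol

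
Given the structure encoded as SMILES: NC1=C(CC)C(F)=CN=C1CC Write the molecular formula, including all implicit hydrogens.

C9H13FN2

Walk through each heavy atom and fill implicit hydrogens from standard valence (C 4, N 3, O 2, S 2, halogen 1):
  atom 1: N, bond orders sum to 1 (valence 3) → 2 H
  atom 2: C, bond orders sum to 4 (valence 4) → 0 H
  atom 3: C, bond orders sum to 4 (valence 4) → 0 H
  atom 4: C, bond orders sum to 2 (valence 4) → 2 H
  atom 5: C, bond orders sum to 1 (valence 4) → 3 H
  atom 6: C, bond orders sum to 4 (valence 4) → 0 H
  atom 7: F (halogen, monovalent) → 0 H
  atom 8: C, bond orders sum to 3 (valence 4) → 1 H
  atom 9: N, bond orders sum to 3 (valence 3) → 0 H
  atom 10: C, bond orders sum to 4 (valence 4) → 0 H
  atom 11: C, bond orders sum to 2 (valence 4) → 2 H
  atom 12: C, bond orders sum to 1 (valence 4) → 3 H
Totals → C:9, H:13, F:1, N:2.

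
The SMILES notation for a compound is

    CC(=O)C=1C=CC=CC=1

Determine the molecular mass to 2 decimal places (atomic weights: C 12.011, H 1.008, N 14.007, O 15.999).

First, the molecular formula is C8H8O (counting implicit H from valence).
  C: 8 × 12.011 = 96.088
  H: 8 × 1.008 = 8.064
  O: 1 × 15.999 = 15.999
Sum: 8×12.011 + 8×1.008 + 1×15.999 = 120.151 → 120.15 g/mol.

120.15 g/mol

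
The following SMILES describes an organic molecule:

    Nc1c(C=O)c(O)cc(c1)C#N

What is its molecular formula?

Walk through each heavy atom and fill implicit hydrogens from standard valence (C 4, N 3, O 2, S 2, halogen 1); for lowercase aromatic atoms, an aromatic c carries 1 H when it has two neighbours and 0 H with three, and aromatic n carries 0 H:
  atom 1: N, bond orders sum to 1 (valence 3) → 2 H
  atom 2: aromatic c, 3 neighbours → 0 H
  atom 3: aromatic c, 3 neighbours → 0 H
  atom 4: C, bond orders sum to 3 (valence 4) → 1 H
  atom 5: O, bond orders sum to 2 (valence 2) → 0 H
  atom 6: aromatic c, 3 neighbours → 0 H
  atom 7: O, bond orders sum to 1 (valence 2) → 1 H
  atom 8: aromatic c, 2 neighbours → 1 H
  atom 9: aromatic c, 3 neighbours → 0 H
  atom 10: aromatic c, 2 neighbours → 1 H
  atom 11: C, bond orders sum to 4 (valence 4) → 0 H
  atom 12: N, bond orders sum to 3 (valence 3) → 0 H
Totals → C:8, H:6, N:2, O:2.
In Hill order: C8H6N2O2.

C8H6N2O2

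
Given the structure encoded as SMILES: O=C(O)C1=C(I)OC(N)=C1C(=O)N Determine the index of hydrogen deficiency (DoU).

Degree of unsaturation = (number of rings) + (number of π bonds).
Ring closures in the SMILES: 1.
π bonds: 4 double bonds (each 1 DoU) → 4 DoU from unsaturation.
Total DoU = 1 + 4 = 5.

5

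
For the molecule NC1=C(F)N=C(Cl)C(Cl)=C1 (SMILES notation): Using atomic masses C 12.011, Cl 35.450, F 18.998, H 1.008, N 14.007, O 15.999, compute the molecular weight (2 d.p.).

First, the molecular formula is C5H3Cl2FN2 (counting implicit H from valence).
  C: 5 × 12.011 = 60.055
  Cl: 2 × 35.450 = 70.900
  F: 1 × 18.998 = 18.998
  H: 3 × 1.008 = 3.024
  N: 2 × 14.007 = 28.014
Sum: 5×12.011 + 2×35.450 + 1×18.998 + 3×1.008 + 2×14.007 = 180.991 → 180.99 g/mol.

180.99 g/mol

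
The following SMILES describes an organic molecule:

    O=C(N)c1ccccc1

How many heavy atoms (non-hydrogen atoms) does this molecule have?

9

Every atom symbol written in the SMILES (organic subset) is one heavy atom; implicit H are not written.
Heavy atoms by element → C:7, N:1, O:1.
Total: 9.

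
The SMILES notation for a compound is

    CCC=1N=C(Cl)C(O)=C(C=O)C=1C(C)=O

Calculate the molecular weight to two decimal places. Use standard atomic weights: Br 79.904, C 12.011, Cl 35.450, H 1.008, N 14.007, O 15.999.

227.64 g/mol

First, the molecular formula is C10H10ClNO3 (counting implicit H from valence).
  C: 10 × 12.011 = 120.110
  Cl: 1 × 35.450 = 35.450
  H: 10 × 1.008 = 10.080
  N: 1 × 14.007 = 14.007
  O: 3 × 15.999 = 47.997
Sum: 10×12.011 + 1×35.450 + 10×1.008 + 1×14.007 + 3×15.999 = 227.644 → 227.64 g/mol.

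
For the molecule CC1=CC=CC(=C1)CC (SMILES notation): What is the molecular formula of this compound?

Walk through each heavy atom and fill implicit hydrogens from standard valence (C 4, N 3, O 2, S 2, halogen 1):
  atom 1: C, bond orders sum to 1 (valence 4) → 3 H
  atom 2: C, bond orders sum to 4 (valence 4) → 0 H
  atom 3: C, bond orders sum to 3 (valence 4) → 1 H
  atom 4: C, bond orders sum to 3 (valence 4) → 1 H
  atom 5: C, bond orders sum to 3 (valence 4) → 1 H
  atom 6: C, bond orders sum to 4 (valence 4) → 0 H
  atom 7: C, bond orders sum to 3 (valence 4) → 1 H
  atom 8: C, bond orders sum to 2 (valence 4) → 2 H
  atom 9: C, bond orders sum to 1 (valence 4) → 3 H
Totals → C:9, H:12.
In Hill order: C9H12.

C9H12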